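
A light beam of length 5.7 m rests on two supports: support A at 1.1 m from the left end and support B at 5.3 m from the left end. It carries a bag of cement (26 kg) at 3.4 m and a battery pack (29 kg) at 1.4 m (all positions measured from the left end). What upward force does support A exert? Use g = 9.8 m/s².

Sum moments about support B (its reaction then has zero moment arm).
Bag of cement: 26 × 9.8 = 254.8 N down at 3.4 m → arm 1.9 m, τ = 254.8 × 1.9 = 484.1 N·m counterclockwise.
Battery pack: 29 × 9.8 = 284.2 N down at 1.4 m → arm 3.9 m, τ = 284.2 × 3.9 = 1108 N·m counterclockwise.
Net load moment about support B = 1592 N·m counterclockwise.
Reaction R at support A is upward at 1.1 m, arm 4.2 m → moment R × 4.2 clockwise.
Balancing moments: R × 4.2 = 1592, giving R = 379 N.

R_A ≈ 379 N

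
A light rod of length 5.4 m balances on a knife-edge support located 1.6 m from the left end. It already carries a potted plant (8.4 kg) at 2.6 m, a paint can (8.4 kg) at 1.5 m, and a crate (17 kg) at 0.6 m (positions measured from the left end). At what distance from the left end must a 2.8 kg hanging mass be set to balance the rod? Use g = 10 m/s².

x ≈ 4.97 m from the left end

Choose the knife-edge support (at 1.6 m from the left end) as the axis so the support reaction has zero arm there.
Potted plant: 8.4 × 10 = 84 N down at 2.6 m → arm 1 m, τ = 84 × 1 = 84 N·m clockwise.
Paint can: 8.4 × 10 = 84 N down at 1.5 m → arm 0.1 m, τ = 84 × 0.1 = 8.4 N·m counterclockwise.
Crate: 17 × 10 = 170 N down at 0.6 m → arm 1 m, τ = 170 × 1 = 170 N·m counterclockwise.
Net moment of existing loads = 94.4 N·m counterclockwise.
The hanging mass weighs 2.8 × 10 = 28 N and must supply an equal clockwise moment, so its lever arm about the knife-edge support is 94.4 / 28 = 3.37 m.
That puts it at 1.6 + 3.37 = 4.97 m from the left end.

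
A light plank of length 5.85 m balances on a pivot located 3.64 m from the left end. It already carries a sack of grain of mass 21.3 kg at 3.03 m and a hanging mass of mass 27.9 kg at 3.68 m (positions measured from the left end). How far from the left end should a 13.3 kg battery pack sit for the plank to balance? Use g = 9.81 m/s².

Take moments about the pivot (at 3.64 m from the left end).
Sack of grain: 21.3 × 9.81 = 209 N down at 3.03 m → arm 0.61 m, τ = 209 × 0.61 = 127.5 N·m counterclockwise.
Hanging mass: 27.9 × 9.81 = 273.7 N down at 3.68 m → arm 0.04 m, τ = 273.7 × 0.04 = 10.95 N·m clockwise.
Net moment of existing loads = 116.5 N·m counterclockwise.
The battery pack weighs 13.3 × 9.81 = 130.5 N and must supply an equal clockwise moment, so its lever arm about the pivot is 116.5 / 130.5 = 0.893 m.
That puts it at 3.64 + 0.893 = 4.53 m from the left end.

x ≈ 4.53 m from the left end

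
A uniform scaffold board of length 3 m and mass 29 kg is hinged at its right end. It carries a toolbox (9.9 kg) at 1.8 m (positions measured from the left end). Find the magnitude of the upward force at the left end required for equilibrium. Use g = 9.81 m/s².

Take moments about the right end.
Beam weight: 29 × 9.81 = 284.5 N down at 1.5 m → arm 1.5 m, τ = 284.5 × 1.5 = 426.8 N·m counterclockwise.
Toolbox: 9.9 × 9.81 = 97.12 N down at 1.8 m → arm 1.2 m, τ = 97.12 × 1.2 = 116.5 N·m counterclockwise.
Net moment of the loads = 543.3 N·m counterclockwise.
The upward force F acts at the left end, arm 3 m, giving F × 3 clockwise.
Setting net torque to zero: F × 3 = 543.3 → F = 543.3 / 3 = 181 N.

F ≈ 181 N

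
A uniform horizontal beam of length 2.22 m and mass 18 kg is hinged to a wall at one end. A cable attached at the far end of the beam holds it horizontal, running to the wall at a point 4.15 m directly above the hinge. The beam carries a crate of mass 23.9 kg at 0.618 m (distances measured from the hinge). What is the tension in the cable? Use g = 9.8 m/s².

Sum moments about the hinge (the unknown hinge reaction has zero arm there).
Beam weight: 18 × 9.8 = 176.4 N down at 1.11 m → arm 1.11 m, τ = 176.4 × 1.11 = 195.8 N·m clockwise.
Crate: 23.9 × 9.8 = 234.2 N down at 0.618 m → arm 0.618 m, τ = 234.2 × 0.618 = 144.7 N·m clockwise.
Total clockwise load moment = 340.5 N·m.
The cable tension T acts at 2.22 m; only its component perpendicular to the beam, T sinθ, produces torque. sinθ = h/√(h²+d²) = 4.15/√(4.15²+2.22²) = 0.8818.
For rotational equilibrium, T × 2.22 × 0.8818 = 340.5, so T = 340.5 / 1.958 = 174 N.

T ≈ 174 N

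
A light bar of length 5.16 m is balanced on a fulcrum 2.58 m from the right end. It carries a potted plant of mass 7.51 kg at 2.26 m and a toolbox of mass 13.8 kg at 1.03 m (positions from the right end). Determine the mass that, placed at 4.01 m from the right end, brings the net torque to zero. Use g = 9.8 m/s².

Sum moments about the fulcrum (at 2.58 m from the right end) (the support reaction has zero arm there).
Potted plant: 7.51 × 9.8 = 73.6 N down at 2.26 m → arm 0.32 m, τ = 73.6 × 0.32 = 23.55 N·m clockwise.
Toolbox: 13.8 × 9.8 = 135.2 N down at 1.03 m → arm 1.55 m, τ = 135.2 × 1.55 = 209.6 N·m clockwise.
Net moment of known loads = 233.2 N·m clockwise.
An unknown mass m at 4.01 m has arm 1.43 m; its moment is m·g·1.43 counterclockwise.
Balancing moments: m × 9.8 × 1.43 = 233.2, giving m = 233.2 / (9.8 × 1.43) = 16.6 kg.

m ≈ 16.6 kg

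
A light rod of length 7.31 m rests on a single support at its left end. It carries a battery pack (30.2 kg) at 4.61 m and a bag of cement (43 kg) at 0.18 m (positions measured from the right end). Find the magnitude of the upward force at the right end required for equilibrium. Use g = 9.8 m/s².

F ≈ 520 N

About the left end:
Battery pack: 30.2 × 9.8 = 296 N down at 4.61 m → arm 2.7 m, τ = 296 × 2.7 = 799.2 N·m clockwise.
Bag of cement: 43 × 9.8 = 421.4 N down at 0.18 m → arm 7.13 m, τ = 421.4 × 7.13 = 3005 N·m clockwise.
Net moment of the loads = 3804 N·m clockwise.
The upward force F acts at the right end, arm 7.31 m, giving F × 7.31 counterclockwise.
Στ = 0 ⇒ F × 7.31 = 3804 ⇒ F = 3804 / 7.31 = 520 N.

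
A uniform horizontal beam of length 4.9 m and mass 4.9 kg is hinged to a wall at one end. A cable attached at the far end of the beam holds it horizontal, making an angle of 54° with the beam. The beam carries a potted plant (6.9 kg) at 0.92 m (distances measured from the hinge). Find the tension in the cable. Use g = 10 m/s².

Take moments about the hinge.
Beam weight: 4.9 × 10 = 49 N down at 2.45 m → arm 2.45 m, τ = 49 × 2.45 = 120.1 N·m clockwise.
Potted plant: 6.9 × 10 = 69 N down at 0.92 m → arm 0.92 m, τ = 69 × 0.92 = 63.48 N·m clockwise.
Total clockwise load moment = 183.6 N·m.
The cable tension T acts at 4.9 m; only its component perpendicular to the beam, T sinθ, produces torque. sin 54° = 0.809.
Setting net torque to zero: T × 4.9 × 0.809 = 183.6 → T = 183.6 / 3.964 = 46.3 N.

T ≈ 46.3 N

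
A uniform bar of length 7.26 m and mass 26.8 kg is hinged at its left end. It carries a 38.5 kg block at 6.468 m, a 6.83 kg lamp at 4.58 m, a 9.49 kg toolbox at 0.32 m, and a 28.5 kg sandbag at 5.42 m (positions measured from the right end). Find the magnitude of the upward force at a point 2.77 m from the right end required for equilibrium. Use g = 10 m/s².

Choose the left end as the axis so the unknown pivot reaction has zero arm there.
Beam weight: 26.8 × 10 = 268 N down at 3.63 m → arm 3.63 m, τ = 268 × 3.63 = 972.8 N·m clockwise.
Block: 38.5 × 10 = 385 N down at 6.468 m → arm 0.792 m, τ = 385 × 0.792 = 304.9 N·m clockwise.
Lamp: 6.83 × 10 = 68.3 N down at 4.58 m → arm 2.68 m, τ = 68.3 × 2.68 = 183 N·m clockwise.
Toolbox: 9.49 × 10 = 94.9 N down at 0.32 m → arm 6.94 m, τ = 94.9 × 6.94 = 658.6 N·m clockwise.
Sandbag: 28.5 × 10 = 285 N down at 5.42 m → arm 1.84 m, τ = 285 × 1.84 = 524.4 N·m clockwise.
Net moment of the loads = 2644 N·m clockwise.
The upward force F acts at a point 2.77 m from the right end, arm 4.49 m, giving F × 4.49 counterclockwise.
Setting net torque to zero: F × 4.49 = 2644 → F = 2644 / 4.49 = 589 N.

F ≈ 589 N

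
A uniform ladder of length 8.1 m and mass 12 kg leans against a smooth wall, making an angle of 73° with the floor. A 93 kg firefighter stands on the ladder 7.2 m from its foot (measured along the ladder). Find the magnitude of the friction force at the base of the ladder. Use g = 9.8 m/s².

Sum moments about the foot of the ladder (the floor normal and friction both act there and drop out).
Ladder weight 12×9.8 = 117.6 N acts at 4.05 m along the ladder; its horizontal arm is 4.05·cos73° = 1.184 m → τ = 139.2 N·m clockwise.
Firefighter: 93×9.8 = 911.4 N at 7.2 m → arm 2.105 m → τ = 1918 N·m clockwise.
Wall normal N acts horizontally at the top; its moment arm is the height L sinθ = 8.1·sin73° = 7.746 m, counterclockwise.
Στ = 0 ⇒ N × 7.746 = 2057 ⇒ N = 266 N.
ΣFx = 0: friction at the foot balances the wall's push, so f = N_wall = 266 N.

f ≈ 266 N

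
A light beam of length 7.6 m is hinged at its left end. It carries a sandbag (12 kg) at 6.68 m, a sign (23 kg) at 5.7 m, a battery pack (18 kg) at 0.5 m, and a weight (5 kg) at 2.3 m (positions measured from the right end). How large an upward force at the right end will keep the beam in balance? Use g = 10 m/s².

F ≈ 275 N

About the left end:
Sandbag: 12 × 10 = 120 N down at 6.68 m → arm 0.92 m, τ = 120 × 0.92 = 110.4 N·m clockwise.
Sign: 23 × 10 = 230 N down at 5.7 m → arm 1.9 m, τ = 230 × 1.9 = 437 N·m clockwise.
Battery pack: 18 × 10 = 180 N down at 0.5 m → arm 7.1 m, τ = 180 × 7.1 = 1278 N·m clockwise.
Weight: 5 × 10 = 50 N down at 2.3 m → arm 5.3 m, τ = 50 × 5.3 = 265 N·m clockwise.
Net moment of the loads = 2090 N·m clockwise.
The upward force F acts at the right end, arm 7.6 m, giving F × 7.6 counterclockwise.
Στ = 0 ⇒ F × 7.6 = 2090 ⇒ F = 2090 / 7.6 = 275 N.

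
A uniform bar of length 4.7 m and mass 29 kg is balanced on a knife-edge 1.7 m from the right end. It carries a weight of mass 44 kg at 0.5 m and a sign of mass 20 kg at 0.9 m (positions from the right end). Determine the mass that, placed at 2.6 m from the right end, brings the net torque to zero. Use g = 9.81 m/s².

Sum moments about the knife-edge (at 1.7 m from the right end) (the support reaction has zero arm there).
Beam weight: 29 × 9.81 = 284.5 N down at 2.35 m → arm 0.65 m, τ = 284.5 × 0.65 = 184.9 N·m counterclockwise.
Weight: 44 × 9.81 = 431.6 N down at 0.5 m → arm 1.2 m, τ = 431.6 × 1.2 = 517.9 N·m clockwise.
Sign: 20 × 9.81 = 196.2 N down at 0.9 m → arm 0.8 m, τ = 196.2 × 0.8 = 157 N·m clockwise.
Net moment of known loads = 490 N·m clockwise.
An unknown mass m at 2.6 m has arm 0.9 m; its moment is m·g·0.9 counterclockwise.
Setting net torque to zero: m × 9.81 × 0.9 = 490 → m = 490 / (9.81 × 0.9) = 55.5 kg.

m ≈ 55.5 kg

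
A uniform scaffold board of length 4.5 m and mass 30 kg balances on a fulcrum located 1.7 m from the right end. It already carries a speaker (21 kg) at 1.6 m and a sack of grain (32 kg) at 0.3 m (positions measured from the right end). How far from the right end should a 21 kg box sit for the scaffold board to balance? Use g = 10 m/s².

x ≈ 3.15 m from the right end

Choose the fulcrum (at 1.7 m from the right end) as the axis so the support reaction has zero arm there.
Beam weight: 30 × 10 = 300 N down at 2.25 m → arm 0.55 m, τ = 300 × 0.55 = 165 N·m counterclockwise.
Speaker: 21 × 10 = 210 N down at 1.6 m → arm 0.1 m, τ = 210 × 0.1 = 21 N·m clockwise.
Sack of grain: 32 × 10 = 320 N down at 0.3 m → arm 1.4 m, τ = 320 × 1.4 = 448 N·m clockwise.
Net moment of existing loads = 304 N·m clockwise.
The box weighs 21 × 10 = 210 N and must supply an equal counterclockwise moment, so its lever arm about the fulcrum is 304 / 210 = 1.45 m.
That puts it at 1.7 + 1.45 = 3.15 m from the right end.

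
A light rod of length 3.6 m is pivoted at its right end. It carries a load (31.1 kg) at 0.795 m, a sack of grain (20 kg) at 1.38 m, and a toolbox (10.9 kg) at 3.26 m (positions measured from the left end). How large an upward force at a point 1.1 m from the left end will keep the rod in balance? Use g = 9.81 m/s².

Take moments about the right end.
Load: 31.1 × 9.81 = 305.1 N down at 0.795 m → arm 2.805 m, τ = 305.1 × 2.805 = 855.8 N·m counterclockwise.
Sack of grain: 20 × 9.81 = 196.2 N down at 1.38 m → arm 2.22 m, τ = 196.2 × 2.22 = 435.6 N·m counterclockwise.
Toolbox: 10.9 × 9.81 = 106.9 N down at 3.26 m → arm 0.34 m, τ = 106.9 × 0.34 = 36.35 N·m counterclockwise.
Net moment of the loads = 1328 N·m counterclockwise.
The upward force F acts at a point 1.1 m from the left end, arm 2.5 m, giving F × 2.5 clockwise.
Setting net torque to zero: F × 2.5 = 1328 → F = 1328 / 2.5 = 531 N.

F ≈ 531 N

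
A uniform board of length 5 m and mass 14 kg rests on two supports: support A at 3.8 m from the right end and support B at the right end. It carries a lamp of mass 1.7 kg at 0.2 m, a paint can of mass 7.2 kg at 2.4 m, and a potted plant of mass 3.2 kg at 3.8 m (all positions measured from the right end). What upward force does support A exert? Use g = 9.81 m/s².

Sum moments about support B (its reaction then has zero moment arm).
Beam weight: 14 × 9.81 = 137.3 N down at 2.5 m → arm 2.5 m, τ = 137.3 × 2.5 = 343.2 N·m counterclockwise.
Lamp: 1.7 × 9.81 = 16.68 N down at 0.2 m → arm 0.2 m, τ = 16.68 × 0.2 = 3.336 N·m counterclockwise.
Paint can: 7.2 × 9.81 = 70.63 N down at 2.4 m → arm 2.4 m, τ = 70.63 × 2.4 = 169.5 N·m counterclockwise.
Potted plant: 3.2 × 9.81 = 31.39 N down at 3.8 m → arm 3.8 m, τ = 31.39 × 3.8 = 119.3 N·m counterclockwise.
Net load moment about support B = 635.3 N·m counterclockwise.
Reaction R at support A is upward at 3.8 m, arm 3.8 m → moment R × 3.8 clockwise.
Στ = 0 ⇒ R × 3.8 = 635.3 ⇒ R = 167 N.

R_A ≈ 167 N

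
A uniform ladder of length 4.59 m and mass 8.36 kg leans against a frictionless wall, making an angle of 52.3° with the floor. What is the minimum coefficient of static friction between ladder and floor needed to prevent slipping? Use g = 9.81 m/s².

About the foot of the ladder:
Ladder weight 8.36×9.81 = 82.01 N acts at 2.295 m along the ladder; its horizontal arm is 2.295·cos52.3° = 1.403 m → τ = 115.1 N·m clockwise.
Wall normal N acts horizontally at the top; its moment arm is the height L sinθ = 4.59·sin52.3° = 3.632 m, counterclockwise.
Setting net torque to zero: N × 3.632 = 115.1 → N = 31.69 N.
ΣFx = 0 ⇒ f = N_wall = 31.69 N. ΣFy = 0 ⇒ N_floor = 82.01 N.
μ_min = f / N_floor = 31.69 / 82.01 = 0.386.

μ_min ≈ 0.386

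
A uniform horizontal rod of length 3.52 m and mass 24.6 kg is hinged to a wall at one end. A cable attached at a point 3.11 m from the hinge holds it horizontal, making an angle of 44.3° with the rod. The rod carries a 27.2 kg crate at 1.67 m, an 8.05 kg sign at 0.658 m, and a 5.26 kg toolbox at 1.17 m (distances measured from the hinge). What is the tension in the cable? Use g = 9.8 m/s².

T ≈ 452 N

Choose the hinge as the axis so the unknown hinge reaction has zero arm there.
Beam weight: 24.6 × 9.8 = 241.1 N down at 1.76 m → arm 1.76 m, τ = 241.1 × 1.76 = 424.3 N·m clockwise.
Crate: 27.2 × 9.8 = 266.6 N down at 1.67 m → arm 1.67 m, τ = 266.6 × 1.67 = 445.2 N·m clockwise.
Sign: 8.05 × 9.8 = 78.89 N down at 0.658 m → arm 0.658 m, τ = 78.89 × 0.658 = 51.91 N·m clockwise.
Toolbox: 5.26 × 9.8 = 51.55 N down at 1.17 m → arm 1.17 m, τ = 51.55 × 1.17 = 60.31 N·m clockwise.
Total clockwise load moment = 981.7 N·m.
The cable tension T acts at 3.11 m; only its component perpendicular to the rod, T sinθ, produces torque. sin 44.3° = 0.6984.
Στ = 0 ⇒ T × 3.11 × 0.6984 = 981.7 ⇒ T = 981.7 / 2.172 = 452 N.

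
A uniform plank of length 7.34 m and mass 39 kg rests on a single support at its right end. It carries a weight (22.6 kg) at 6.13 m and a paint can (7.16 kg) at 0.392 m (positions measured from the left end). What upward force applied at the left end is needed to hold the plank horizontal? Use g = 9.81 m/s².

Sum moments about the right end (the unknown pivot reaction has zero arm there).
Beam weight: 39 × 9.81 = 382.6 N down at 3.67 m → arm 3.67 m, τ = 382.6 × 3.67 = 1404 N·m counterclockwise.
Weight: 22.6 × 9.81 = 221.7 N down at 6.13 m → arm 1.21 m, τ = 221.7 × 1.21 = 268.3 N·m counterclockwise.
Paint can: 7.16 × 9.81 = 70.24 N down at 0.392 m → arm 6.948 m, τ = 70.24 × 6.948 = 488 N·m counterclockwise.
Net moment of the loads = 2160 N·m counterclockwise.
The upward force F acts at the left end, arm 7.34 m, giving F × 7.34 clockwise.
Setting net torque to zero: F × 7.34 = 2160 → F = 2160 / 7.34 = 294 N.

F ≈ 294 N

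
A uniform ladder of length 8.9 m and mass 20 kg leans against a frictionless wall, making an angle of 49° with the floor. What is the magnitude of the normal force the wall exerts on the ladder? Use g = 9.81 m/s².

Sum moments about the foot of the ladder (the floor normal and friction both act there and drop out).
Ladder weight 20×9.81 = 196.2 N acts at 4.45 m along the ladder; its horizontal arm is 4.45·cos49° = 2.919 m → τ = 572.7 N·m clockwise.
Wall normal N acts horizontally at the top; its moment arm is the height L sinθ = 8.9·sin49° = 6.717 m, counterclockwise.
For rotational equilibrium, N × 6.717 = 572.7, so N = 85.3 N.

N_wall ≈ 85.3 N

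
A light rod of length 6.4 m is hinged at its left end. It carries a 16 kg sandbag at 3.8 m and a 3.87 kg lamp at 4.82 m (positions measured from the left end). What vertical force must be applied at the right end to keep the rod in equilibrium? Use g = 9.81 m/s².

F ≈ 122 N

About the left end:
Sandbag: 16 × 9.81 = 157 N down at 3.8 m → arm 3.8 m, τ = 157 × 3.8 = 596.6 N·m clockwise.
Lamp: 3.87 × 9.81 = 37.96 N down at 4.82 m → arm 4.82 m, τ = 37.96 × 4.82 = 183 N·m clockwise.
Net moment of the loads = 779.6 N·m clockwise.
The upward force F acts at the right end, arm 6.4 m, giving F × 6.4 counterclockwise.
Στ = 0 ⇒ F × 6.4 = 779.6 ⇒ F = 779.6 / 6.4 = 122 N.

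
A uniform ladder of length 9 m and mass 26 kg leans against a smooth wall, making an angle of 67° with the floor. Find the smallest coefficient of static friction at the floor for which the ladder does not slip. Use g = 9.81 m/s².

μ_min ≈ 0.212

About the foot of the ladder:
Ladder weight 26×9.81 = 255.1 N acts at 4.5 m along the ladder; its horizontal arm is 4.5·cos67° = 1.758 m → τ = 448.5 N·m clockwise.
Wall normal N acts horizontally at the top; its moment arm is the height L sinθ = 9·sin67° = 8.285 m, counterclockwise.
For rotational equilibrium, N × 8.285 = 448.5, so N = 54.13 N.
ΣFx = 0 ⇒ f = N_wall = 54.13 N. ΣFy = 0 ⇒ N_floor = 255.1 N.
μ_min = f / N_floor = 54.13 / 255.1 = 0.212.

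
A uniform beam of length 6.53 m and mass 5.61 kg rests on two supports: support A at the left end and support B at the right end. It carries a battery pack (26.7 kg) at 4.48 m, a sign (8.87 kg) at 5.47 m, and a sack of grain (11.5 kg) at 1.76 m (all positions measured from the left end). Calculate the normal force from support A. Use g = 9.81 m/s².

Sum moments about support B (its reaction then has zero moment arm).
Beam weight: 5.61 × 9.81 = 55.03 N down at 3.265 m → arm 3.265 m, τ = 55.03 × 3.265 = 179.7 N·m counterclockwise.
Battery pack: 26.7 × 9.81 = 261.9 N down at 4.48 m → arm 2.05 m, τ = 261.9 × 2.05 = 536.9 N·m counterclockwise.
Sign: 8.87 × 9.81 = 87.01 N down at 5.47 m → arm 1.06 m, τ = 87.01 × 1.06 = 92.23 N·m counterclockwise.
Sack of grain: 11.5 × 9.81 = 112.8 N down at 1.76 m → arm 4.77 m, τ = 112.8 × 4.77 = 538.1 N·m counterclockwise.
Net load moment about support B = 1347 N·m counterclockwise.
Reaction R at support A is upward at 0 m, arm 6.53 m → moment R × 6.53 clockwise.
For rotational equilibrium, R × 6.53 = 1347, so R = 206 N.

R_A ≈ 206 N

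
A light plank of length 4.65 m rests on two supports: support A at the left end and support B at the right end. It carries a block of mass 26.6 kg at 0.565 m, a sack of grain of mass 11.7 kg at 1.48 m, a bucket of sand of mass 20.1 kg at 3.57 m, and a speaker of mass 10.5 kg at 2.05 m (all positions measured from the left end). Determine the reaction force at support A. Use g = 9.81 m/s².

R_A ≈ 411 N

Taking torques about support B:
Block: 26.6 × 9.81 = 260.9 N down at 0.565 m → arm 4.085 m, τ = 260.9 × 4.085 = 1066 N·m counterclockwise.
Sack of grain: 11.7 × 9.81 = 114.8 N down at 1.48 m → arm 3.17 m, τ = 114.8 × 3.17 = 363.9 N·m counterclockwise.
Bucket of sand: 20.1 × 9.81 = 197.2 N down at 3.57 m → arm 1.08 m, τ = 197.2 × 1.08 = 213 N·m counterclockwise.
Speaker: 10.5 × 9.81 = 103 N down at 2.05 m → arm 2.6 m, τ = 103 × 2.6 = 267.8 N·m counterclockwise.
Net load moment about support B = 1911 N·m counterclockwise.
Reaction R at support A is upward at 0 m, arm 4.65 m → moment R × 4.65 clockwise.
For rotational equilibrium, R × 4.65 = 1911, so R = 411 N.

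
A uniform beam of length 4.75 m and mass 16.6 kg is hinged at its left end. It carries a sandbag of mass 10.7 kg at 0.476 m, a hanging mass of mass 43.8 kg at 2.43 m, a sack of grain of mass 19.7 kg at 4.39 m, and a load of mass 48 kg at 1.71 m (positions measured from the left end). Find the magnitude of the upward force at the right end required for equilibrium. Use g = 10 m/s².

Taking torques about the left end:
Beam weight: 16.6 × 10 = 166 N down at 2.375 m → arm 2.375 m, τ = 166 × 2.375 = 394.2 N·m clockwise.
Sandbag: 10.7 × 10 = 107 N down at 0.476 m → arm 0.476 m, τ = 107 × 0.476 = 50.93 N·m clockwise.
Hanging mass: 43.8 × 10 = 438 N down at 2.43 m → arm 2.43 m, τ = 438 × 2.43 = 1064 N·m clockwise.
Sack of grain: 19.7 × 10 = 197 N down at 4.39 m → arm 4.39 m, τ = 197 × 4.39 = 864.8 N·m clockwise.
Load: 48 × 10 = 480 N down at 1.71 m → arm 1.71 m, τ = 480 × 1.71 = 820.8 N·m clockwise.
Net moment of the loads = 3195 N·m clockwise.
The upward force F acts at the right end, arm 4.75 m, giving F × 4.75 counterclockwise.
For rotational equilibrium, F × 4.75 = 3195, so F = 3195 / 4.75 = 673 N.

F ≈ 673 N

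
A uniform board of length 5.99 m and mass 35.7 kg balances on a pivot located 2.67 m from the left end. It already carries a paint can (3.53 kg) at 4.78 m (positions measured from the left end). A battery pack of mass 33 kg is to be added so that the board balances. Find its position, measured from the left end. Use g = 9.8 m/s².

About the pivot (at 2.67 m from the left end):
Beam weight: 35.7 × 9.8 = 349.9 N down at 2.995 m → arm 0.325 m, τ = 349.9 × 0.325 = 113.7 N·m clockwise.
Paint can: 3.53 × 9.8 = 34.59 N down at 4.78 m → arm 2.11 m, τ = 34.59 × 2.11 = 72.98 N·m clockwise.
Net moment of existing loads = 186.7 N·m clockwise.
The battery pack weighs 33 × 9.8 = 323.4 N and must supply an equal counterclockwise moment, so its lever arm about the pivot is 186.7 / 323.4 = 0.577 m.
That puts it at 2.67 − 0.577 = 2.09 m from the left end.

x ≈ 2.09 m from the left end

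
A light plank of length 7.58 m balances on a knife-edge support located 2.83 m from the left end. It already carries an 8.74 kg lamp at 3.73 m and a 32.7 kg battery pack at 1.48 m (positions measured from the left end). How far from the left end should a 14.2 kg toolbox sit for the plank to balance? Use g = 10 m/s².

Taking torques about the knife-edge support (at 2.83 m from the left end):
Lamp: 8.74 × 10 = 87.4 N down at 3.73 m → arm 0.9 m, τ = 87.4 × 0.9 = 78.66 N·m clockwise.
Battery pack: 32.7 × 10 = 327 N down at 1.48 m → arm 1.35 m, τ = 327 × 1.35 = 441.5 N·m counterclockwise.
Net moment of existing loads = 362.8 N·m counterclockwise.
The toolbox weighs 14.2 × 10 = 142 N and must supply an equal clockwise moment, so its lever arm about the knife-edge support is 362.8 / 142 = 2.55 m.
That puts it at 2.83 + 2.55 = 5.38 m from the left end.

x ≈ 5.38 m from the left end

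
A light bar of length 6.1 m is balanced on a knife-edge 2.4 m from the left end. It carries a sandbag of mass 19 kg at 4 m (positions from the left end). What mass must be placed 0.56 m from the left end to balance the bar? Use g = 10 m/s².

m ≈ 16.5 kg

Sum moments about the knife-edge (at 2.4 m from the left end) (the support reaction has zero arm there).
Sandbag: 19 × 10 = 190 N down at 4 m → arm 1.6 m, τ = 190 × 1.6 = 304 N·m clockwise.
Net moment of known loads = 304 N·m clockwise.
An unknown mass m at 0.56 m has arm 1.84 m; its moment is m·g·1.84 counterclockwise.
Setting net torque to zero: m × 10 × 1.84 = 304 → m = 304 / (10 × 1.84) = 16.5 kg.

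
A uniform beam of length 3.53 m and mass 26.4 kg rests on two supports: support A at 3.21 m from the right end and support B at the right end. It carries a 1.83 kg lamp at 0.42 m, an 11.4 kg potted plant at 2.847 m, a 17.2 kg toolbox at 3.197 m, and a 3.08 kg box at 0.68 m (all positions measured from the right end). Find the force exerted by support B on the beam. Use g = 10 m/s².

R_B ≈ 173 N

Sum moments about support A (its reaction then has zero moment arm).
Beam weight: 26.4 × 10 = 264 N down at 1.765 m → arm 1.445 m, τ = 264 × 1.445 = 381.5 N·m clockwise.
Lamp: 1.83 × 10 = 18.3 N down at 0.42 m → arm 2.79 m, τ = 18.3 × 2.79 = 51.06 N·m clockwise.
Potted plant: 11.4 × 10 = 114 N down at 2.847 m → arm 0.363 m, τ = 114 × 0.363 = 41.38 N·m clockwise.
Toolbox: 17.2 × 10 = 172 N down at 3.197 m → arm 0.013 m, τ = 172 × 0.013 = 2.236 N·m clockwise.
Box: 3.08 × 10 = 30.8 N down at 0.68 m → arm 2.53 m, τ = 30.8 × 2.53 = 77.92 N·m clockwise.
Net load moment about support A = 554.1 N·m clockwise.
Reaction R at support B is upward at 0 m, arm 3.21 m → moment R × 3.21 counterclockwise.
Balancing moments: R × 3.21 = 554.1, giving R = 173 N.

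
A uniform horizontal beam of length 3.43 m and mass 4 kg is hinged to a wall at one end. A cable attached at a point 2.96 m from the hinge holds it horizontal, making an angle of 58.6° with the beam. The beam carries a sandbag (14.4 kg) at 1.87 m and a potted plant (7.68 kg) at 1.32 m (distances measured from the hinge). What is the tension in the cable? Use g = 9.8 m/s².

Choose the hinge as the axis so the unknown hinge reaction has zero arm there.
Beam weight: 4 × 9.8 = 39.2 N down at 1.715 m → arm 1.715 m, τ = 39.2 × 1.715 = 67.23 N·m clockwise.
Sandbag: 14.4 × 9.8 = 141.1 N down at 1.87 m → arm 1.87 m, τ = 141.1 × 1.87 = 263.9 N·m clockwise.
Potted plant: 7.68 × 9.8 = 75.26 N down at 1.32 m → arm 1.32 m, τ = 75.26 × 1.32 = 99.34 N·m clockwise.
Total clockwise load moment = 430.5 N·m.
The cable tension T acts at 2.96 m; only its component perpendicular to the beam, T sinθ, produces torque. sin 58.6° = 0.8536.
Στ = 0 ⇒ T × 2.96 × 0.8536 = 430.5 ⇒ T = 430.5 / 2.527 = 170 N.

T ≈ 170 N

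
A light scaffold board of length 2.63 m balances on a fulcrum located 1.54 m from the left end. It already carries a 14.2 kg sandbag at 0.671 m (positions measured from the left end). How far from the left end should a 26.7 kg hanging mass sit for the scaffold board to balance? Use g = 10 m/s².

x ≈ 2 m from the left end

Sum moments about the fulcrum (at 1.54 m from the left end) (the support reaction has zero arm there).
Sandbag: 14.2 × 10 = 142 N down at 0.671 m → arm 0.869 m, τ = 142 × 0.869 = 123.4 N·m counterclockwise.
Net moment of existing loads = 123.4 N·m counterclockwise.
The hanging mass weighs 26.7 × 10 = 267 N and must supply an equal clockwise moment, so its lever arm about the fulcrum is 123.4 / 267 = 0.462 m.
That puts it at 1.54 + 0.462 = 2 m from the left end.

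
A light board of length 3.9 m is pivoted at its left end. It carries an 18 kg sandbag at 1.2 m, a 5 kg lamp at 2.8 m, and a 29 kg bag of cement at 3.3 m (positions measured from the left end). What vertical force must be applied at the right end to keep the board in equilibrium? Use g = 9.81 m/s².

F ≈ 330 N

Taking torques about the left end:
Sandbag: 18 × 9.81 = 176.6 N down at 1.2 m → arm 1.2 m, τ = 176.6 × 1.2 = 211.9 N·m clockwise.
Lamp: 5 × 9.81 = 49.05 N down at 2.8 m → arm 2.8 m, τ = 49.05 × 2.8 = 137.3 N·m clockwise.
Bag of cement: 29 × 9.81 = 284.5 N down at 3.3 m → arm 3.3 m, τ = 284.5 × 3.3 = 938.8 N·m clockwise.
Net moment of the loads = 1288 N·m clockwise.
The upward force F acts at the right end, arm 3.9 m, giving F × 3.9 counterclockwise.
For rotational equilibrium, F × 3.9 = 1288, so F = 1288 / 3.9 = 330 N.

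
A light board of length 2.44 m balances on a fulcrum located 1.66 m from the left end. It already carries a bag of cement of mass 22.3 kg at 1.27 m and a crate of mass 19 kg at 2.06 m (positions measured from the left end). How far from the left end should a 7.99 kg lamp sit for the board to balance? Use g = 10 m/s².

Choose the fulcrum (at 1.66 m from the left end) as the axis so the support reaction has zero arm there.
Bag of cement: 22.3 × 10 = 223 N down at 1.27 m → arm 0.39 m, τ = 223 × 0.39 = 86.97 N·m counterclockwise.
Crate: 19 × 10 = 190 N down at 2.06 m → arm 0.4 m, τ = 190 × 0.4 = 76 N·m clockwise.
Net moment of existing loads = 10.97 N·m counterclockwise.
The lamp weighs 7.99 × 10 = 79.9 N and must supply an equal clockwise moment, so its lever arm about the fulcrum is 10.97 / 79.9 = 0.137 m.
That puts it at 1.66 + 0.137 = 1.8 m from the left end.

x ≈ 1.8 m from the left end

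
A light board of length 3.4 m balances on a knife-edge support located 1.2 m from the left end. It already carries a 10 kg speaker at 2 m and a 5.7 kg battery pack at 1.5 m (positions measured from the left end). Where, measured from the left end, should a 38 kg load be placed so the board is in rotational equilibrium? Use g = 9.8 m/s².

Take moments about the knife-edge support (at 1.2 m from the left end).
Speaker: 10 × 9.8 = 98 N down at 2 m → arm 0.8 m, τ = 98 × 0.8 = 78.4 N·m clockwise.
Battery pack: 5.7 × 9.8 = 55.86 N down at 1.5 m → arm 0.3 m, τ = 55.86 × 0.3 = 16.76 N·m clockwise.
Net moment of existing loads = 95.16 N·m clockwise.
The load weighs 38 × 9.8 = 372.4 N and must supply an equal counterclockwise moment, so its lever arm about the knife-edge support is 95.16 / 372.4 = 0.256 m.
That puts it at 1.2 − 0.256 = 0.944 m from the left end.

x ≈ 0.944 m from the left end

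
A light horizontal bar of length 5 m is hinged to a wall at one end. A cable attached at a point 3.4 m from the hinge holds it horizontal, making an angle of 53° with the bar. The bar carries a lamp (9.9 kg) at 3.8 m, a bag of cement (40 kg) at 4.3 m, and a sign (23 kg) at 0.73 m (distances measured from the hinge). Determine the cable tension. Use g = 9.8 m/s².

T ≈ 817 N

Choose the hinge as the axis so the unknown hinge reaction has zero arm there.
Lamp: 9.9 × 9.8 = 97.02 N down at 3.8 m → arm 3.8 m, τ = 97.02 × 3.8 = 368.7 N·m clockwise.
Bag of cement: 40 × 9.8 = 392 N down at 4.3 m → arm 4.3 m, τ = 392 × 4.3 = 1686 N·m clockwise.
Sign: 23 × 9.8 = 225.4 N down at 0.73 m → arm 0.73 m, τ = 225.4 × 0.73 = 164.5 N·m clockwise.
Total clockwise load moment = 2219 N·m.
The cable tension T acts at 3.4 m; only its component perpendicular to the bar, T sinθ, produces torque. sin 53° = 0.7986.
Στ = 0 ⇒ T × 3.4 × 0.7986 = 2219 ⇒ T = 2219 / 2.715 = 817 N.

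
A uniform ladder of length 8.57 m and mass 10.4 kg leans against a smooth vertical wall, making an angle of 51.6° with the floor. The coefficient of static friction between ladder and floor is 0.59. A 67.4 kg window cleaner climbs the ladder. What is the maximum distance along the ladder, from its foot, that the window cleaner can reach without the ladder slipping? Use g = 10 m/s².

d ≈ 6.7 m

Choose the foot of the ladder as the axis so the floor normal and friction both act there and drop out.
Ladder weight 10.4×10 = 104 N acts at 4.285 m along the ladder; its horizontal arm is 4.285·cos51.6° = 2.662 m → τ = 276.8 N·m clockwise.
Window cleaner weight 67.4×10 = 674 N at distance d → arm d·cos51.6° → τ = 674·d·0.6211 clockwise.
Wall normal N at the top has arm L sinθ = 6.716 m counterclockwise, so Στ = 0 gives N·6.716 = 276.8 + 418.6·d.
ΣFy = 0 ⇒ N_floor = 778 N, so the maximum friction is μ_s·N_floor = 0.59×778 = 459 N. ΣFx = 0 ⇒ N_wall = f, so at the slipping point N = 459 N.
Substituting: 459×6.716 = 276.8 + 418.6·d ⇒ d = (3083 − 276.8) / 418.6 = 6.7 m.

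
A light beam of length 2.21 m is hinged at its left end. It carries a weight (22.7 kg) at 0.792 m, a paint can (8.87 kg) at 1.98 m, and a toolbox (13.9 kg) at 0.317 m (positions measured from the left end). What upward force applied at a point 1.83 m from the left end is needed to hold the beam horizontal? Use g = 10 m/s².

Taking torques about the left end:
Weight: 22.7 × 10 = 227 N down at 0.792 m → arm 0.792 m, τ = 227 × 0.792 = 179.8 N·m clockwise.
Paint can: 8.87 × 10 = 88.7 N down at 1.98 m → arm 1.98 m, τ = 88.7 × 1.98 = 175.6 N·m clockwise.
Toolbox: 13.9 × 10 = 139 N down at 0.317 m → arm 0.317 m, τ = 139 × 0.317 = 44.06 N·m clockwise.
Net moment of the loads = 399.5 N·m clockwise.
The upward force F acts at a point 1.83 m from the left end, arm 1.83 m, giving F × 1.83 counterclockwise.
For rotational equilibrium, F × 1.83 = 399.5, so F = 399.5 / 1.83 = 218 N.

F ≈ 218 N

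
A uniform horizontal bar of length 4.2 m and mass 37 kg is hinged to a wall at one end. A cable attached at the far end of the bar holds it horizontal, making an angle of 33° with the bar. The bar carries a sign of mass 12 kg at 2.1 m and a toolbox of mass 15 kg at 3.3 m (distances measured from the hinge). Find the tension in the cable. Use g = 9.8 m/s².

T ≈ 653 N

About the hinge:
Beam weight: 37 × 9.8 = 362.6 N down at 2.1 m → arm 2.1 m, τ = 362.6 × 2.1 = 761.5 N·m clockwise.
Sign: 12 × 9.8 = 117.6 N down at 2.1 m → arm 2.1 m, τ = 117.6 × 2.1 = 247 N·m clockwise.
Toolbox: 15 × 9.8 = 147 N down at 3.3 m → arm 3.3 m, τ = 147 × 3.3 = 485.1 N·m clockwise.
Total clockwise load moment = 1494 N·m.
The cable tension T acts at 4.2 m; only its component perpendicular to the bar, T sinθ, produces torque. sin 33° = 0.5446.
Setting net torque to zero: T × 4.2 × 0.5446 = 1494 → T = 1494 / 2.287 = 653 N.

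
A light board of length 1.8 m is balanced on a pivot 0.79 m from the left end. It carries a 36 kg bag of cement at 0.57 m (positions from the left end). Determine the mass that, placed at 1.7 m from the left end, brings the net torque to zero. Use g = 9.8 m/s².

Take moments about the pivot (at 0.79 m from the left end).
Bag of cement: 36 × 9.8 = 352.8 N down at 0.57 m → arm 0.22 m, τ = 352.8 × 0.22 = 77.62 N·m counterclockwise.
Net moment of known loads = 77.62 N·m counterclockwise.
An unknown mass m at 1.7 m has arm 0.91 m; its moment is m·g·0.91 clockwise.
Στ = 0 ⇒ m × 9.8 × 0.91 = 77.62 ⇒ m = 77.62 / (9.8 × 0.91) = 8.7 kg.

m ≈ 8.7 kg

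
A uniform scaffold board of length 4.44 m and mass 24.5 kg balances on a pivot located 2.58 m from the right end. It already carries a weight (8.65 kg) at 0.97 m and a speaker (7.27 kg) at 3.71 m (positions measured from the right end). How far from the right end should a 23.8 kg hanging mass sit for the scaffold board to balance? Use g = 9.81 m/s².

About the pivot (at 2.58 m from the right end):
Beam weight: 24.5 × 9.81 = 240.3 N down at 2.22 m → arm 0.36 m, τ = 240.3 × 0.36 = 86.51 N·m clockwise.
Weight: 8.65 × 9.81 = 84.86 N down at 0.97 m → arm 1.61 m, τ = 84.86 × 1.61 = 136.6 N·m clockwise.
Speaker: 7.27 × 9.81 = 71.32 N down at 3.71 m → arm 1.13 m, τ = 71.32 × 1.13 = 80.59 N·m counterclockwise.
Net moment of existing loads = 142.5 N·m clockwise.
The hanging mass weighs 23.8 × 9.81 = 233.5 N and must supply an equal counterclockwise moment, so its lever arm about the pivot is 142.5 / 233.5 = 0.61 m.
That puts it at 2.58 + 0.61 = 3.19 m from the right end.

x ≈ 3.19 m from the right end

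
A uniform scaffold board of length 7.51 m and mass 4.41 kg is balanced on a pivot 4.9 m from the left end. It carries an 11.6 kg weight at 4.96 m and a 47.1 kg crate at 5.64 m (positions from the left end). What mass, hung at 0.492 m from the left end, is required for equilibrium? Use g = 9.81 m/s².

Taking torques about the pivot (at 4.9 m from the left end):
Beam weight: 4.41 × 9.81 = 43.26 N down at 3.755 m → arm 1.145 m, τ = 43.26 × 1.145 = 49.53 N·m counterclockwise.
Weight: 11.6 × 9.81 = 113.8 N down at 4.96 m → arm 0.06 m, τ = 113.8 × 0.06 = 6.828 N·m clockwise.
Crate: 47.1 × 9.81 = 462.1 N down at 5.64 m → arm 0.74 m, τ = 462.1 × 0.74 = 342 N·m clockwise.
Net moment of known loads = 299.3 N·m clockwise.
An unknown mass m at 0.492 m has arm 4.408 m; its moment is m·g·4.408 counterclockwise.
For rotational equilibrium, m × 9.81 × 4.408 = 299.3, so m = 299.3 / (9.81 × 4.408) = 6.92 kg.

m ≈ 6.92 kg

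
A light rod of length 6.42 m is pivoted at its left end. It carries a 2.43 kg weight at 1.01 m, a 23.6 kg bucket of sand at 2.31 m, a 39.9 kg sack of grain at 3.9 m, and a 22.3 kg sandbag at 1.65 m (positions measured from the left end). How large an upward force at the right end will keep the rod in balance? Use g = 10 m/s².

F ≈ 388 N

About the left end:
Weight: 2.43 × 10 = 24.3 N down at 1.01 m → arm 1.01 m, τ = 24.3 × 1.01 = 24.54 N·m clockwise.
Bucket of sand: 23.6 × 10 = 236 N down at 2.31 m → arm 2.31 m, τ = 236 × 2.31 = 545.2 N·m clockwise.
Sack of grain: 39.9 × 10 = 399 N down at 3.9 m → arm 3.9 m, τ = 399 × 3.9 = 1556 N·m clockwise.
Sandbag: 22.3 × 10 = 223 N down at 1.65 m → arm 1.65 m, τ = 223 × 1.65 = 367.9 N·m clockwise.
Net moment of the loads = 2494 N·m clockwise.
The upward force F acts at the right end, arm 6.42 m, giving F × 6.42 counterclockwise.
Balancing moments: F × 6.42 = 2494, giving F = 2494 / 6.42 = 388 N.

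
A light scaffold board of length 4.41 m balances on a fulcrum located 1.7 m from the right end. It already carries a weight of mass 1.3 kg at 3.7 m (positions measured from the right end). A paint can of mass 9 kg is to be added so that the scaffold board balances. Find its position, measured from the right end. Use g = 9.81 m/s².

Choose the fulcrum (at 1.7 m from the right end) as the axis so the support reaction has zero arm there.
Weight: 1.3 × 9.81 = 12.75 N down at 3.7 m → arm 2 m, τ = 12.75 × 2 = 25.5 N·m counterclockwise.
Net moment of existing loads = 25.5 N·m counterclockwise.
The paint can weighs 9 × 9.81 = 88.29 N and must supply an equal clockwise moment, so its lever arm about the fulcrum is 25.5 / 88.29 = 0.289 m.
That puts it at 1.7 − 0.289 = 1.41 m from the right end.

x ≈ 1.41 m from the right end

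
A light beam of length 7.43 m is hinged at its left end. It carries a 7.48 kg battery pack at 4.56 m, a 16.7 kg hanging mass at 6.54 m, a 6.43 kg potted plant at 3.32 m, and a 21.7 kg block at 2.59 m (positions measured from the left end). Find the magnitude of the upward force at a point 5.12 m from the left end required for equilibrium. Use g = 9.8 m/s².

Choose the left end as the axis so the unknown pivot reaction has zero arm there.
Battery pack: 7.48 × 9.8 = 73.3 N down at 4.56 m → arm 4.56 m, τ = 73.3 × 4.56 = 334.2 N·m clockwise.
Hanging mass: 16.7 × 9.8 = 163.7 N down at 6.54 m → arm 6.54 m, τ = 163.7 × 6.54 = 1071 N·m clockwise.
Potted plant: 6.43 × 9.8 = 63.01 N down at 3.32 m → arm 3.32 m, τ = 63.01 × 3.32 = 209.2 N·m clockwise.
Block: 21.7 × 9.8 = 212.7 N down at 2.59 m → arm 2.59 m, τ = 212.7 × 2.59 = 550.9 N·m clockwise.
Net moment of the loads = 2165 N·m clockwise.
The upward force F acts at a point 5.12 m from the left end, arm 5.12 m, giving F × 5.12 counterclockwise.
Setting net torque to zero: F × 5.12 = 2165 → F = 2165 / 5.12 = 423 N.

F ≈ 423 N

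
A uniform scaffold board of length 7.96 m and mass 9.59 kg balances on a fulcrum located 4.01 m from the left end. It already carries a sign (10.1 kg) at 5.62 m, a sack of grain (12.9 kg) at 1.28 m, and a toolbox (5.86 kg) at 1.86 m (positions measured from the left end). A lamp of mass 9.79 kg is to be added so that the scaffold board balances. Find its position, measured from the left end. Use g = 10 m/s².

x ≈ 7.26 m from the left end

Take moments about the fulcrum (at 4.01 m from the left end).
Beam weight: 9.59 × 10 = 95.9 N down at 3.98 m → arm 0.03 m, τ = 95.9 × 0.03 = 2.877 N·m counterclockwise.
Sign: 10.1 × 10 = 101 N down at 5.62 m → arm 1.61 m, τ = 101 × 1.61 = 162.6 N·m clockwise.
Sack of grain: 12.9 × 10 = 129 N down at 1.28 m → arm 2.73 m, τ = 129 × 2.73 = 352.2 N·m counterclockwise.
Toolbox: 5.86 × 10 = 58.6 N down at 1.86 m → arm 2.15 m, τ = 58.6 × 2.15 = 126 N·m counterclockwise.
Net moment of existing loads = 318.5 N·m counterclockwise.
The lamp weighs 9.79 × 10 = 97.9 N and must supply an equal clockwise moment, so its lever arm about the fulcrum is 318.5 / 97.9 = 3.25 m.
That puts it at 4.01 + 3.25 = 7.26 m from the left end.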